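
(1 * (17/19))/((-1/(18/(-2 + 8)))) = -51/19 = -2.68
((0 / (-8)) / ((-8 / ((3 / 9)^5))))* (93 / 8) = 0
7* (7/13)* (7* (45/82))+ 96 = 117771/1066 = 110.48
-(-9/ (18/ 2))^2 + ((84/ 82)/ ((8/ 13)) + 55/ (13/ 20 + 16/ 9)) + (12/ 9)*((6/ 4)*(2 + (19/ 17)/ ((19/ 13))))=35147753/ 1218356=28.85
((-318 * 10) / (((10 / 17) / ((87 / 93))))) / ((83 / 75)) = -11758050 / 2573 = -4569.78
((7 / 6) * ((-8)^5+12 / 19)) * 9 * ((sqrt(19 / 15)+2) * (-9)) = 3922254 * sqrt(285) / 19+117667620 / 19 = 9678046.76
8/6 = 4/3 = 1.33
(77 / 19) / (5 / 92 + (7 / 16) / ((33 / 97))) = 935088 / 309263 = 3.02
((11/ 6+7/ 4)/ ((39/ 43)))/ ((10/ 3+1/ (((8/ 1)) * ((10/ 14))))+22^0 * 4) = 18490/ 35139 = 0.53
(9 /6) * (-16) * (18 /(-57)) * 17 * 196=479808 /19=25253.05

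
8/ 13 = 0.62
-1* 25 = -25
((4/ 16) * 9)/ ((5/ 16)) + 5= 61/ 5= 12.20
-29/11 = -2.64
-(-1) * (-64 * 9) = -576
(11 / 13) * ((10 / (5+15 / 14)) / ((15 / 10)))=616 / 663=0.93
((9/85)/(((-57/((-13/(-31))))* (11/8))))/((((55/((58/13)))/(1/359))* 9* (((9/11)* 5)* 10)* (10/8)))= -928/3336300309375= -0.00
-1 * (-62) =62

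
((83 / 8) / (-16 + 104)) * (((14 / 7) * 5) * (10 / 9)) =2075 / 1584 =1.31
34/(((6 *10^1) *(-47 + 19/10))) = -17/1353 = -0.01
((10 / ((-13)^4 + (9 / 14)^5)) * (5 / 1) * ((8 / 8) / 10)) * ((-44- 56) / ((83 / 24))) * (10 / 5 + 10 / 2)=-45177216000 / 1274950575979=-0.04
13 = 13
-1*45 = -45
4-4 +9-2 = 7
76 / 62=38 / 31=1.23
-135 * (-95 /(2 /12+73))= 76950 /439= 175.28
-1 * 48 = -48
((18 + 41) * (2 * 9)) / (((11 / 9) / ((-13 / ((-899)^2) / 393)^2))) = 179478 / 123303113611673171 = 0.00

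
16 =16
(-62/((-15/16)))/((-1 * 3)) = -992/45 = -22.04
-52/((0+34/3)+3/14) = -2184/485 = -4.50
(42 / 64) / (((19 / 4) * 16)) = 21 / 2432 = 0.01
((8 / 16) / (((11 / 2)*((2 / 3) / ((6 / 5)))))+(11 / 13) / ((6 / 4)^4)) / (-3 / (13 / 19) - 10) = -19157 / 833085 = -0.02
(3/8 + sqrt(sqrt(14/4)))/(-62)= -2^(3/4) * 7^(1/4)/124 - 3/496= -0.03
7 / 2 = 3.50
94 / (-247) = -94 / 247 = -0.38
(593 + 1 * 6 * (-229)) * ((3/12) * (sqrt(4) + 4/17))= -14839/34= -436.44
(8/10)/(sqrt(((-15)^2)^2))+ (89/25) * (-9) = -36041/1125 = -32.04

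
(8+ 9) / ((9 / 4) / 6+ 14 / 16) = 68 / 5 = 13.60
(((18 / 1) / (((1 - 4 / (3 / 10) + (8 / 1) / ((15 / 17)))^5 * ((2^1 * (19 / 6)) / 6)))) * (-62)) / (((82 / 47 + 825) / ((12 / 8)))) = 1075429912500 / 208546674257467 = 0.01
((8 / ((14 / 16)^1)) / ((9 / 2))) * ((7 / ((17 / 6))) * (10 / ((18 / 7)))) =8960 / 459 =19.52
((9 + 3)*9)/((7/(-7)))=-108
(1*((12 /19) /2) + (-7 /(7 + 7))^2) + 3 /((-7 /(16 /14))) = 283 /3724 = 0.08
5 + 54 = 59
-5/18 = -0.28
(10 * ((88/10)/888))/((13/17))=0.13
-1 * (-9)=9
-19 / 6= -3.17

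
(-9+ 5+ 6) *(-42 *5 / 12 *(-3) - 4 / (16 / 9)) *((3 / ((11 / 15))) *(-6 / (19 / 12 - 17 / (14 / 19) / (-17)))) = -838.92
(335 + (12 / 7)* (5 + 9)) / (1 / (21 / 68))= 7539 / 68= 110.87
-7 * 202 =-1414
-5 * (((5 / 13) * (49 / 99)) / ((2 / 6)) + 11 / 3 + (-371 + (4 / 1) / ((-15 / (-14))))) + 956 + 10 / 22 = 1189016 / 429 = 2771.60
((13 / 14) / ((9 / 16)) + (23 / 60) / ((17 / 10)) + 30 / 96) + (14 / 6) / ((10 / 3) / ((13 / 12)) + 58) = 15150175 / 6802992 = 2.23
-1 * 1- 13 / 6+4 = 5 / 6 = 0.83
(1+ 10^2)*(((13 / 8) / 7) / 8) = 1313 / 448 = 2.93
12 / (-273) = -4 / 91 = -0.04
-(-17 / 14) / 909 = 17 / 12726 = 0.00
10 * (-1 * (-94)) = 940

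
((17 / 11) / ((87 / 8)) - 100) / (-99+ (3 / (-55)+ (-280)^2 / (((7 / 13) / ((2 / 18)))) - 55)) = -1433460 / 230020547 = -0.01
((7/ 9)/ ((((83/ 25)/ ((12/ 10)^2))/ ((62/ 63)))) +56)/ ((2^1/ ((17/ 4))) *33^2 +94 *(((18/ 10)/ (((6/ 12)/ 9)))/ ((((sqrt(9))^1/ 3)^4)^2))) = 894200/ 56479923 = 0.02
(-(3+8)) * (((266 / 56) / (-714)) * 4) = 209 / 714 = 0.29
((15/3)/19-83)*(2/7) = -3144/133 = -23.64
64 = 64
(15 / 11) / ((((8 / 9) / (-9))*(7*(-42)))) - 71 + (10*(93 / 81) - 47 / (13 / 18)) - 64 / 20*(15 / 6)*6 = -522308389 / 3027024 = -172.55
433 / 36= 12.03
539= 539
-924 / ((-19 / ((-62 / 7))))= -8184 / 19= -430.74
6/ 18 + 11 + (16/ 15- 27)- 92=-533/ 5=-106.60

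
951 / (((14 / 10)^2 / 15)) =356625 / 49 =7278.06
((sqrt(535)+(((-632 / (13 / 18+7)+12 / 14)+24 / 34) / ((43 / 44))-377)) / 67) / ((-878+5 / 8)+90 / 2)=0.01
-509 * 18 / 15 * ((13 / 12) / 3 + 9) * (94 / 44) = -8062051 / 660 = -12215.23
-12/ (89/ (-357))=4284/ 89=48.13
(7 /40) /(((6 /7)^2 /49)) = 16807 /1440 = 11.67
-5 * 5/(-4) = 25/4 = 6.25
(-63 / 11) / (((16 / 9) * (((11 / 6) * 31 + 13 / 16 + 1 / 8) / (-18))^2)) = -26453952 / 84584819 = -0.31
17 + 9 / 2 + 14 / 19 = 845 / 38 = 22.24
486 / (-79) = -486 / 79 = -6.15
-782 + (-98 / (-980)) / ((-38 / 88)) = -74312 / 95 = -782.23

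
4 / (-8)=-1 / 2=-0.50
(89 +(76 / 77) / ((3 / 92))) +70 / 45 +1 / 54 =502463 / 4158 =120.84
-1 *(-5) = 5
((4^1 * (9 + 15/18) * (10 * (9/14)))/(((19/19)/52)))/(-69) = -30680/161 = -190.56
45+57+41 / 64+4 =6825 / 64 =106.64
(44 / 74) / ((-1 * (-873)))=22 / 32301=0.00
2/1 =2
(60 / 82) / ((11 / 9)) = 270 / 451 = 0.60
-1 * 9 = -9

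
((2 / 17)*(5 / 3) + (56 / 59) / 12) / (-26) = -138 / 13039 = -0.01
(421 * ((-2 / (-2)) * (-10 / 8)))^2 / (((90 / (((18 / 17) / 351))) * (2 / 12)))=886205 / 15912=55.69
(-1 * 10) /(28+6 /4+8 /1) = -0.27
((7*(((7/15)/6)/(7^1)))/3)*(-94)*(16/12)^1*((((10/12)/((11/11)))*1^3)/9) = -658/2187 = -0.30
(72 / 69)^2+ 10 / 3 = 7018 / 1587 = 4.42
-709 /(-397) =709 /397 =1.79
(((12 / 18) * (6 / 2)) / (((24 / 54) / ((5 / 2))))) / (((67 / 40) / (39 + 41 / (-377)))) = 6597900 / 25259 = 261.21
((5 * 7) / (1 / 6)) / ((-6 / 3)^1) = -105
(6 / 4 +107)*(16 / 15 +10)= 18011 / 15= 1200.73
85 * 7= 595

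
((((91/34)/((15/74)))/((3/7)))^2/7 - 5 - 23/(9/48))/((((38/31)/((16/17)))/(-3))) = -1151488304/63009225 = -18.27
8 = 8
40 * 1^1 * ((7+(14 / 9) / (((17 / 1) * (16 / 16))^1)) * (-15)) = -217000 / 51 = -4254.90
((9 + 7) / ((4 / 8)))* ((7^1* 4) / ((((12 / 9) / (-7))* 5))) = -4704 / 5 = -940.80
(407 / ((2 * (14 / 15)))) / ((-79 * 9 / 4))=-2035 / 1659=-1.23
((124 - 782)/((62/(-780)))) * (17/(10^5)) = 218127/155000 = 1.41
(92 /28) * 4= 92 /7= 13.14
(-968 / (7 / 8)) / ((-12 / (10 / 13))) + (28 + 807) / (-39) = 4505 / 91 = 49.51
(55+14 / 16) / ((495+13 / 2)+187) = 149 / 1836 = 0.08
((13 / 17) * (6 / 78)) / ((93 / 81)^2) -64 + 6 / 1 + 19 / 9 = -8210950 / 147033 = -55.84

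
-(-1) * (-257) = -257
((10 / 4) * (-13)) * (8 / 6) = -130 / 3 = -43.33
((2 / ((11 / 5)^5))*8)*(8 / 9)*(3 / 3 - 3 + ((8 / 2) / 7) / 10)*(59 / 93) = -320960000 / 943597809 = -0.34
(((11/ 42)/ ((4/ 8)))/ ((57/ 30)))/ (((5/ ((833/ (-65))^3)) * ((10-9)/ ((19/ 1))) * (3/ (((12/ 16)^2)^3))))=-73572356781/ 562432000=-130.81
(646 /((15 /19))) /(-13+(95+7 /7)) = 12274 /1245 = 9.86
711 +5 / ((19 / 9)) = 13554 / 19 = 713.37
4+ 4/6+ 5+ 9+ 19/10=617/30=20.57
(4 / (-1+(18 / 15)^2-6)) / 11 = -0.07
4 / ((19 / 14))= 56 / 19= 2.95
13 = 13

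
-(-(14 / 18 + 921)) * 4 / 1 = 33184 / 9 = 3687.11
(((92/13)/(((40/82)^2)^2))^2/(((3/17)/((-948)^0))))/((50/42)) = 502659028098396071/6760000000000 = 74357.84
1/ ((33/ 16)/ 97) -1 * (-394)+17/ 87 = 140751/ 319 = 441.23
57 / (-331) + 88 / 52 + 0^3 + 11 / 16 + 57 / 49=11371797 / 3373552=3.37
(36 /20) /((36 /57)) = 57 /20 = 2.85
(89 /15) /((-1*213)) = -89 /3195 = -0.03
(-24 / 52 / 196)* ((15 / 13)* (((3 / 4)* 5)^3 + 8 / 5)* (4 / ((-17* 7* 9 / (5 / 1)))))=86935 / 31534048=0.00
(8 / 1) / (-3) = -8 / 3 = -2.67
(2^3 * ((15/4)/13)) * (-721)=-21630/13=-1663.85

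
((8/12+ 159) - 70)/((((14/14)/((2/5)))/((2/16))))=269/60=4.48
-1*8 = -8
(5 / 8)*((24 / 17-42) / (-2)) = 1725 / 136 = 12.68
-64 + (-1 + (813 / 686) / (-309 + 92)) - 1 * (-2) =-9379119 / 148862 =-63.01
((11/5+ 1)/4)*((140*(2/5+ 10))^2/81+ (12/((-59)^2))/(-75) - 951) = 711135229204/35245125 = 20176.84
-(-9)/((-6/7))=-10.50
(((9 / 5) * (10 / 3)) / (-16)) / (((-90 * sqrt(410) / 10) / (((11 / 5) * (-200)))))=-11 * sqrt(410) / 246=-0.91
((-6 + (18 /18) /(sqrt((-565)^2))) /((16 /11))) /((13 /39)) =-111837 /9040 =-12.37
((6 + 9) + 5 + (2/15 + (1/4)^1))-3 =1043/60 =17.38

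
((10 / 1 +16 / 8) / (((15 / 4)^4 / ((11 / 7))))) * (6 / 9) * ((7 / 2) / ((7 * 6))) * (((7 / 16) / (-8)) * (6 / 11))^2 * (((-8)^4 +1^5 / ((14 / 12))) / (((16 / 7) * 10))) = 100373 / 118800000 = 0.00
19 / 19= 1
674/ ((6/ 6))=674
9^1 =9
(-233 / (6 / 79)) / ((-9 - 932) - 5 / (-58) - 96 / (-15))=2669015 / 813027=3.28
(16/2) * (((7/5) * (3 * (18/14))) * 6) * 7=1814.40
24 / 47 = 0.51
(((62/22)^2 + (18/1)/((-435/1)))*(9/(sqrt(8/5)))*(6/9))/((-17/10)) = -415857*sqrt(10)/59653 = -22.05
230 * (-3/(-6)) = 115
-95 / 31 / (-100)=19 / 620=0.03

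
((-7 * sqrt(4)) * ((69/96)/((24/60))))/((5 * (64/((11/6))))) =-1771/12288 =-0.14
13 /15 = 0.87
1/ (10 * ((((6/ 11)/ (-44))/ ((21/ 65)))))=-847/ 325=-2.61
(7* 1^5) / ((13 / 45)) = 315 / 13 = 24.23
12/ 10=6/ 5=1.20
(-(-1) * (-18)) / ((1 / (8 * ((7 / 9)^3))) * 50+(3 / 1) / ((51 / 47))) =-419832 / 374309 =-1.12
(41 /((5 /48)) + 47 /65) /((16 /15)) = 76893 /208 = 369.68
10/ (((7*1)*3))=0.48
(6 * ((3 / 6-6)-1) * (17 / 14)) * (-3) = 142.07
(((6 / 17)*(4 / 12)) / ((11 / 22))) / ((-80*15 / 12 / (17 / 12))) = -1 / 300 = -0.00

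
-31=-31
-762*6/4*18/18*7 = -8001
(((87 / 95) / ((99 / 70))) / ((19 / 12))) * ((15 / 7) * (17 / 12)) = 4930 / 3971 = 1.24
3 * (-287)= -861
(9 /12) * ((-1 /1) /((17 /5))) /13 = -15 /884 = -0.02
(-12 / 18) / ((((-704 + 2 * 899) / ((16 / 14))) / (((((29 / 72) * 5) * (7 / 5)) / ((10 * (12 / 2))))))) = -29 / 886140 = -0.00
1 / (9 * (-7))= -1 / 63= -0.02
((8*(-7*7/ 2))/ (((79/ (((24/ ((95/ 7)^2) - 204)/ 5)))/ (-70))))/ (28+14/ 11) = -3966876144/ 16398425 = -241.91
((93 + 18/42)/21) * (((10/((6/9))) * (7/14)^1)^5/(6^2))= 9196875/3136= 2932.68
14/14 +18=19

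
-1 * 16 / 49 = -16 / 49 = -0.33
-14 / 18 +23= 200 / 9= 22.22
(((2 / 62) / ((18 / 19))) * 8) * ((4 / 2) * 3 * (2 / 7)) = 304 / 651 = 0.47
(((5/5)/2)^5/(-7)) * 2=-1/112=-0.01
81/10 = 8.10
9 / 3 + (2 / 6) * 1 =10 / 3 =3.33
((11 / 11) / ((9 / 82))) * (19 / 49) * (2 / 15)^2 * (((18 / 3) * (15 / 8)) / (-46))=-779 / 50715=-0.02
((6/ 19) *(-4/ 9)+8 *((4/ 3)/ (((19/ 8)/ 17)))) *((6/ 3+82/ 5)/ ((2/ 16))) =1065728/ 95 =11218.19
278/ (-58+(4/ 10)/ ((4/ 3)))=-2780/ 577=-4.82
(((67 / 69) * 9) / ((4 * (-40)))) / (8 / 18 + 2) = -0.02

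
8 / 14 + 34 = 242 / 7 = 34.57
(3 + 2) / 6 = 0.83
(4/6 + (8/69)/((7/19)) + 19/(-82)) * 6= 29691/6601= 4.50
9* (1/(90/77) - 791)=-71113/10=-7111.30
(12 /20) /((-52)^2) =3 /13520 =0.00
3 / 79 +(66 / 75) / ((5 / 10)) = 3551 / 1975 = 1.80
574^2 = 329476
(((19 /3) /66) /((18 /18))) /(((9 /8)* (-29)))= -76 /25839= -0.00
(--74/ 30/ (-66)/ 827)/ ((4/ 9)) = -37/ 363880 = -0.00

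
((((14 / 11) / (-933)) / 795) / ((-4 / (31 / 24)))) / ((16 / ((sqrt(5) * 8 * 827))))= 179459 * sqrt(5) / 783272160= 0.00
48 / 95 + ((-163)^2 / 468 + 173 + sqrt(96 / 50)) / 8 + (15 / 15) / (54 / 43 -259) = sqrt(3) / 10 + 115196336561 / 3942001440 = 29.40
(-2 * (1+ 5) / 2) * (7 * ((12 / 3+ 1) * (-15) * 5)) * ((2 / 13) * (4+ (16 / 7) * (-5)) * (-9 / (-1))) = -162000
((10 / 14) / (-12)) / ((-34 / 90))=75 / 476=0.16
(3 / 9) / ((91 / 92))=92 / 273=0.34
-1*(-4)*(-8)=-32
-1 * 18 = -18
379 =379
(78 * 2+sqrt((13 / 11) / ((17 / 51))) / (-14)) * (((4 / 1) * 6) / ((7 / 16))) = 59904 / 7 -192 * sqrt(429) / 539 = 8550.34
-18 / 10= -9 / 5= -1.80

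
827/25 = 33.08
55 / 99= 5 / 9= 0.56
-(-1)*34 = 34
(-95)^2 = 9025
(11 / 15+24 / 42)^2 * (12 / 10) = 2.04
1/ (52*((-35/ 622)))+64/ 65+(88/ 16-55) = -342/ 7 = -48.86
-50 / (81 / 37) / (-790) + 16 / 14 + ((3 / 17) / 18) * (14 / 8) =7242749 / 6091848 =1.19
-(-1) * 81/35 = 81/35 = 2.31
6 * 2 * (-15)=-180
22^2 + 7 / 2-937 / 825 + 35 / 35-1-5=794251 / 1650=481.36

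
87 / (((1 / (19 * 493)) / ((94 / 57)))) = 1343918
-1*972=-972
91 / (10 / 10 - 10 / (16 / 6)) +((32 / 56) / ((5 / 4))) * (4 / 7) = -88476 / 2695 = -32.83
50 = 50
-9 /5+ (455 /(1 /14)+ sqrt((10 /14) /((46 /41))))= sqrt(66010) /322+ 31841 /5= 6369.00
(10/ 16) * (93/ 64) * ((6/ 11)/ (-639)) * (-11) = 155/ 18176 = 0.01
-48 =-48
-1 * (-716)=716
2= 2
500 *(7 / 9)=3500 / 9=388.89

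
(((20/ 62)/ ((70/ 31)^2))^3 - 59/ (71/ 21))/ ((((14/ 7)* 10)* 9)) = -145764995839/ 1503554220000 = -0.10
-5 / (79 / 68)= -340 / 79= -4.30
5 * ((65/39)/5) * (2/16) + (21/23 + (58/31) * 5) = 179269/17112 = 10.48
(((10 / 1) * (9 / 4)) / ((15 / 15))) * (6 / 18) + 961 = 1937 / 2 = 968.50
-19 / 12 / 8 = -19 / 96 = -0.20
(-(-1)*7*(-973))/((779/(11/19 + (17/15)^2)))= -54256426/3330225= -16.29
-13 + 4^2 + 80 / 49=227 / 49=4.63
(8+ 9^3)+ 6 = 743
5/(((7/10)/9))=64.29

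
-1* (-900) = 900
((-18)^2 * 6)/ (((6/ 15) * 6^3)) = 45/ 2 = 22.50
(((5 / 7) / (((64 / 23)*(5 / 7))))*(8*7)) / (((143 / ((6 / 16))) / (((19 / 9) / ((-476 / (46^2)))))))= -231173 / 466752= -0.50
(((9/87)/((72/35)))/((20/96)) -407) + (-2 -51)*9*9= -136293/29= -4699.76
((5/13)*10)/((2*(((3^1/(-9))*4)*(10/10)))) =-1.44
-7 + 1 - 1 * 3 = -9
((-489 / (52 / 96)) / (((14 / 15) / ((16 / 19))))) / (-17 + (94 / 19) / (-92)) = 12956544 / 271271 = 47.76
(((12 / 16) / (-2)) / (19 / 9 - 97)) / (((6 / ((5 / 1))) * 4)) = 45 / 54656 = 0.00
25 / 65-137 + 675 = 6999 / 13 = 538.38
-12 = -12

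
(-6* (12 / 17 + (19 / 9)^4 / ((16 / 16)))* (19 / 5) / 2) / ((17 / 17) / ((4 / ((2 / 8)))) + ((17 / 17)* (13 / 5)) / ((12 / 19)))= -697433456 / 12430179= -56.11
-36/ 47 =-0.77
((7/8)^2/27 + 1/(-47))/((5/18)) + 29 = 130963/4512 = 29.03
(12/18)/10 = 0.07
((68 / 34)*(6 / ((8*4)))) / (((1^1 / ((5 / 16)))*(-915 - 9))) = -5 / 39424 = -0.00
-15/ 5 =-3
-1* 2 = -2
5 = 5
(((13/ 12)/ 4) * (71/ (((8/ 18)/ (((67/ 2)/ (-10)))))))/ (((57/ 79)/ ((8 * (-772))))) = 942889727/ 760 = 1240644.38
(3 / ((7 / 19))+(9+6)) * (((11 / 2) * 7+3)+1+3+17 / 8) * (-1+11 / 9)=3429 / 14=244.93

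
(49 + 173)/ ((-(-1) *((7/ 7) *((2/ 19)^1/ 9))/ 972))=18449532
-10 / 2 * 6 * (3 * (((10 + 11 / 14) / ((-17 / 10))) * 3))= 203850 / 119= 1713.03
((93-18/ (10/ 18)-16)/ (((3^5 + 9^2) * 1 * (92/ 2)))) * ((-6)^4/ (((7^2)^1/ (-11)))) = -0.87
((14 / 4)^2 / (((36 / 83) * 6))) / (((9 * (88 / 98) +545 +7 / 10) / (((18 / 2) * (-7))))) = -6974905 / 13024944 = -0.54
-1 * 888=-888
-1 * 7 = -7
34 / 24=17 / 12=1.42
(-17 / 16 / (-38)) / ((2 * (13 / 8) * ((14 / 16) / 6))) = 102 / 1729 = 0.06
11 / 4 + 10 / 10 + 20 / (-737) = 10975 / 2948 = 3.72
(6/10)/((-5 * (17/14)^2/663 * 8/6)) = -17199/425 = -40.47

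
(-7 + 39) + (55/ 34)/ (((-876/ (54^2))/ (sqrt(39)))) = 32-13365 * sqrt(39)/ 2482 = -1.63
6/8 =3/4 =0.75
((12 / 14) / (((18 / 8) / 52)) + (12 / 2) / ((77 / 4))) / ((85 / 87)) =19256 / 935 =20.59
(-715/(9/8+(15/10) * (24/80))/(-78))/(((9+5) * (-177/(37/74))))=-275/234171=-0.00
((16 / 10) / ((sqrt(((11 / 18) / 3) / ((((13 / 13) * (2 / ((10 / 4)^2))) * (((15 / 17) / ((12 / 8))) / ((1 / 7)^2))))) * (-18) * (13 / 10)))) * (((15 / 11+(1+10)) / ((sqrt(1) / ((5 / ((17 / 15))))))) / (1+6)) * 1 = -1280 * sqrt(5610) / 26741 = -3.59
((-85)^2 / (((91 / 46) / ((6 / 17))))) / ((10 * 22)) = 5.86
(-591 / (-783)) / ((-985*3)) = -1 / 3915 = -0.00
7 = 7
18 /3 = 6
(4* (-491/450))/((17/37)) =-36334/3825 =-9.50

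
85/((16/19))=1615/16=100.94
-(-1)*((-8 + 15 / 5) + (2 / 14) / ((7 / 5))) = -240 / 49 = -4.90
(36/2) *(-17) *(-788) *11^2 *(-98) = -2859295824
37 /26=1.42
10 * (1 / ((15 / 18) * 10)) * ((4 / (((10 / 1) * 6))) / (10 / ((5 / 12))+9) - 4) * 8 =-31664 / 825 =-38.38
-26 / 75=-0.35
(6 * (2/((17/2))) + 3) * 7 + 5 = 610/17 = 35.88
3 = 3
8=8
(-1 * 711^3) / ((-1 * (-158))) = -4549689 / 2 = -2274844.50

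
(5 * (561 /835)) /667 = 561 /111389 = 0.01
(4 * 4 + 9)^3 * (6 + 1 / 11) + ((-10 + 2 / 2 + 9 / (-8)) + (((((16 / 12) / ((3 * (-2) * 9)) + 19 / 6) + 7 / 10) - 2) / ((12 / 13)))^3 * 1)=7510584027700207 / 78918988500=95168.28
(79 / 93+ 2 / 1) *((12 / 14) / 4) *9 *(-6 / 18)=-1.83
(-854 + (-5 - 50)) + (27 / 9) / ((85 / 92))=-76989 / 85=-905.75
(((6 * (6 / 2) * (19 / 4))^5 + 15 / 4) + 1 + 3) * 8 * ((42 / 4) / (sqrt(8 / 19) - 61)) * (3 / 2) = -10675901007118683 / 1131056 - 9211303716237 * sqrt(38) / 565528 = -9539285045.43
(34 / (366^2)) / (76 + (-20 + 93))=17 / 9979722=0.00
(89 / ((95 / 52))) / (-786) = -2314 / 37335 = -0.06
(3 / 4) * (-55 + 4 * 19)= 15.75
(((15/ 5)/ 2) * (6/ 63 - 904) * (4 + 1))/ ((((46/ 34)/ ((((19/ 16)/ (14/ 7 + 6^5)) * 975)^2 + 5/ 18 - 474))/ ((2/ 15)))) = 10653264020159152013/ 33661656774144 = 316480.68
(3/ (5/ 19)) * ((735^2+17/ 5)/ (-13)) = -153965094/ 325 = -473738.75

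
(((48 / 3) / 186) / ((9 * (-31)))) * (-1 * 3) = 8 / 8649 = 0.00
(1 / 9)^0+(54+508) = 563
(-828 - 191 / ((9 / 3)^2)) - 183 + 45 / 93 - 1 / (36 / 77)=-1153807 / 1116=-1033.88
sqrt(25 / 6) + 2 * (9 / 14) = 9 / 7 + 5 * sqrt(6) / 6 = 3.33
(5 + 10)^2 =225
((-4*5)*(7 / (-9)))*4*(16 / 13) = 8960 / 117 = 76.58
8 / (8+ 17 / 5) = 40 / 57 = 0.70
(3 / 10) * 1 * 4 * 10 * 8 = 96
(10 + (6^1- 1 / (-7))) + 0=113 / 7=16.14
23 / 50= 0.46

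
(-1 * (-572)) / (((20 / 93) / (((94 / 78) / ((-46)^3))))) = -16027 / 486680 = -0.03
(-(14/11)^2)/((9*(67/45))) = -980/8107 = -0.12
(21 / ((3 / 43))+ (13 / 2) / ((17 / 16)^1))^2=27258841 / 289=94321.25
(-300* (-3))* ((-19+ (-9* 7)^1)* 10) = -738000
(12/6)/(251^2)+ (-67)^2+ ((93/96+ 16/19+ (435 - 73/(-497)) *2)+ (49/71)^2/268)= 5361.11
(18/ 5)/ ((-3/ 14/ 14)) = -1176/ 5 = -235.20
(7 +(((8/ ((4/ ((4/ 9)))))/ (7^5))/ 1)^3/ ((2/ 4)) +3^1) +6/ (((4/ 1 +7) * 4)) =771796831986926209/ 76141391496465834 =10.14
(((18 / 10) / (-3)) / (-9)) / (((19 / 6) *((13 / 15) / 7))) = 42 / 247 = 0.17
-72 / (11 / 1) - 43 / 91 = -7025 / 1001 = -7.02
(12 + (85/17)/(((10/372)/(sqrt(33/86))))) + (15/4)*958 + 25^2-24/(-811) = 93*sqrt(2838)/43 + 6860297/1622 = 4344.75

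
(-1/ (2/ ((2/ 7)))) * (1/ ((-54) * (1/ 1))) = 1/ 378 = 0.00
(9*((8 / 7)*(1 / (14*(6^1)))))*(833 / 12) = 17 / 2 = 8.50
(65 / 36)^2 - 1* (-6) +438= 579649 / 1296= 447.26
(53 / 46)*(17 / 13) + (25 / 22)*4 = 39811 / 6578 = 6.05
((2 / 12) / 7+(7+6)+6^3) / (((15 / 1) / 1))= 15.27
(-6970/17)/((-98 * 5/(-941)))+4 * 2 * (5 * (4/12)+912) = 958729/147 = 6521.97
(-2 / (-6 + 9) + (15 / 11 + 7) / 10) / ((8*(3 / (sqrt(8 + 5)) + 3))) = 91 / 11880 - 7*sqrt(13) / 11880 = 0.01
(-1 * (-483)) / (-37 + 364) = 161 / 109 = 1.48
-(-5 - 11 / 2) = 21 / 2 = 10.50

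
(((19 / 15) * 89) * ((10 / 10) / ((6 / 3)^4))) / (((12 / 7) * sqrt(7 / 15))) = 1691 * sqrt(105) / 2880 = 6.02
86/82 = 43/41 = 1.05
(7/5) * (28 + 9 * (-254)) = -15806/5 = -3161.20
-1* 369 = -369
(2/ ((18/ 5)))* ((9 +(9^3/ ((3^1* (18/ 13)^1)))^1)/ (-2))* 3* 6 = -1845/ 2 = -922.50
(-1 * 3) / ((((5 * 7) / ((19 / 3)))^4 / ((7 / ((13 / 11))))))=-1433531 / 75245625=-0.02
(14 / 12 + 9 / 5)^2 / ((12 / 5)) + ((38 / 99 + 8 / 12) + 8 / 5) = 150107 / 23760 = 6.32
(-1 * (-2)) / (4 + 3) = 2 / 7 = 0.29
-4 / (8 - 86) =2 / 39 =0.05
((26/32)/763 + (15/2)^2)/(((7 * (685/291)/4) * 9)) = 66611161/43903020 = 1.52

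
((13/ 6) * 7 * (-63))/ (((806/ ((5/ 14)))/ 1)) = -105/ 248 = -0.42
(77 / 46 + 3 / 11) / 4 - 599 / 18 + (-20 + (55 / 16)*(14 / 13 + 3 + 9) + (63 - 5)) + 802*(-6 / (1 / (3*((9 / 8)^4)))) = -699391243609 / 30311424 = -23073.52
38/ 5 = 7.60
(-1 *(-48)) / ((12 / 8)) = 32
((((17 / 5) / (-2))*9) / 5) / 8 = -0.38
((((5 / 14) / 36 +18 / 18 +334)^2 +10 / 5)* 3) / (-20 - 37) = -5907.03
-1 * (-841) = 841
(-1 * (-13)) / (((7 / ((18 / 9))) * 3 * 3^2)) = 26 / 189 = 0.14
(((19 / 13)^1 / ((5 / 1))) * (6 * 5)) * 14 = 1596 / 13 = 122.77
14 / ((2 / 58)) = 406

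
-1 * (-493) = 493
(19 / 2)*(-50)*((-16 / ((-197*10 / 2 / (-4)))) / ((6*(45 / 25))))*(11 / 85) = 33440 / 90423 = 0.37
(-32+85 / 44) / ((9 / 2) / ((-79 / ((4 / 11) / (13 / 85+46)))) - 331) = 410020191 / 4513637308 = 0.09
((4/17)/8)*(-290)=-145/17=-8.53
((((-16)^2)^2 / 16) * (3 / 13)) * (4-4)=0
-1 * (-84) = 84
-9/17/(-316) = 9/5372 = 0.00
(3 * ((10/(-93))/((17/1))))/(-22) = 5/5797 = 0.00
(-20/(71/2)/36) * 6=-20/213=-0.09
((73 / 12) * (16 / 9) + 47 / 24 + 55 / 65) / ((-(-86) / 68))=650131 / 60372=10.77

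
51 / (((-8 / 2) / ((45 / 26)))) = -2295 / 104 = -22.07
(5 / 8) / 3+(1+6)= 7.21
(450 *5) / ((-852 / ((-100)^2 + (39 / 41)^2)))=-6304320375 / 238702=-26410.84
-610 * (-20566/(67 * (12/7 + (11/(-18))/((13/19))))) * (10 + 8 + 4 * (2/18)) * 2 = 151606958048/18023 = 8411860.29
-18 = -18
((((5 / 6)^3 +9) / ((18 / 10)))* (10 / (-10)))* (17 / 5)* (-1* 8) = 35173 / 243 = 144.74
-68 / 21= -3.24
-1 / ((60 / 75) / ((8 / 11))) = -0.91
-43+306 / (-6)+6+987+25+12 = 936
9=9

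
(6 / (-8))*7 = -21 / 4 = -5.25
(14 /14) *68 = 68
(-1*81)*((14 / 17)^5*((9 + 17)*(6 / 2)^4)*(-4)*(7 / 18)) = 142714825344 / 1419857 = 100513.52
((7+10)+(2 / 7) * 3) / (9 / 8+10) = 1000 / 623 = 1.61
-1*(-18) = 18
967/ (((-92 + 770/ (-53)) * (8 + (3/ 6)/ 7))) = -358757/ 318999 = -1.12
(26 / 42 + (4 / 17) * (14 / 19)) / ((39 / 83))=446125 / 264537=1.69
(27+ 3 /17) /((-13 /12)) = -5544 /221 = -25.09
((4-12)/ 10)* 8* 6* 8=-1536/ 5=-307.20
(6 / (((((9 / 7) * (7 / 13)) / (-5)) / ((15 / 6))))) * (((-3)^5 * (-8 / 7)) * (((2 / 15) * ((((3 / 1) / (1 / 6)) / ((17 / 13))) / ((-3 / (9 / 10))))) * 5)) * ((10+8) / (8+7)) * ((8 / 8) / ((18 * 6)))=920.27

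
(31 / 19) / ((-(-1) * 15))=31 / 285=0.11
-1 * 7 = -7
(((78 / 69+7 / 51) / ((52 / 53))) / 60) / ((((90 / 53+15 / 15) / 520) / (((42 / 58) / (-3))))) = -29238881 / 29186586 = -1.00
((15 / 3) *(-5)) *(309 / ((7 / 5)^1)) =-38625 / 7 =-5517.86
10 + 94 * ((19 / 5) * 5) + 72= 1868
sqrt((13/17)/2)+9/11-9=-90/11+sqrt(442)/34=-7.56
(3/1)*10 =30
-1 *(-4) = 4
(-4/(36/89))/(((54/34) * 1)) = -6.23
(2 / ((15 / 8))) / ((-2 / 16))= -128 / 15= -8.53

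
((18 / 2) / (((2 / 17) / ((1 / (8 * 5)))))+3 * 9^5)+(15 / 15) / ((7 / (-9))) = 99202671 / 560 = 177147.63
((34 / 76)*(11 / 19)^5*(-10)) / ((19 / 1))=-13689335 / 893871739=-0.02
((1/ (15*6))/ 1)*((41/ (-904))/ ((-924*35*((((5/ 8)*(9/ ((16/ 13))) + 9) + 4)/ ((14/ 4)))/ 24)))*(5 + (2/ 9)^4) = 10765288/ 28887581247525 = 0.00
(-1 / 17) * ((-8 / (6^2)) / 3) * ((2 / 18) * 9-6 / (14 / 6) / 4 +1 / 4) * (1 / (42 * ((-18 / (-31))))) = 31 / 285768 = 0.00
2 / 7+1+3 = 30 / 7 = 4.29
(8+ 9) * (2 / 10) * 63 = 1071 / 5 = 214.20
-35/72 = -0.49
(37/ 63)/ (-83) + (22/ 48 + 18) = 771853/ 41832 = 18.45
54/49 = 1.10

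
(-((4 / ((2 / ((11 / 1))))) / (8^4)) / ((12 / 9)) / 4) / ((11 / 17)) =-51 / 32768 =-0.00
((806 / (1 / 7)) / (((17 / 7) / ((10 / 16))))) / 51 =98735 / 3468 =28.47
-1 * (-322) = 322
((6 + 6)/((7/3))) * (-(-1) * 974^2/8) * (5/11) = 21345210/77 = 277210.52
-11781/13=-906.23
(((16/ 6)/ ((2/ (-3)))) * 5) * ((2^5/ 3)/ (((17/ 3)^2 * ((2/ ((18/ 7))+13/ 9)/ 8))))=-6912/ 289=-23.92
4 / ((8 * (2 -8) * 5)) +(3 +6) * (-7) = -3781 / 60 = -63.02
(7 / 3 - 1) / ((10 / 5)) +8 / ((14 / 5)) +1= 95 / 21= 4.52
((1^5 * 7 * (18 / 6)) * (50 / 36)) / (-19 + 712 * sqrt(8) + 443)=-9275 / 2906832 + 15575 * sqrt(2) / 1453416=0.01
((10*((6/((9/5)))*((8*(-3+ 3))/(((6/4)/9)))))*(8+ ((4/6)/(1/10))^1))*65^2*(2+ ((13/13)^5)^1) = 0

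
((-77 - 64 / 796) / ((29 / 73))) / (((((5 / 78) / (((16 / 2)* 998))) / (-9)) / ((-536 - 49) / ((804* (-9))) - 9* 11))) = -41594197067133048 / 1933285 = -21514777731.75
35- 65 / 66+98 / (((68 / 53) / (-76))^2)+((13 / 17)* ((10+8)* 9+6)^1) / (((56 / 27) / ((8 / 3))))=344063.56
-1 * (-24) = 24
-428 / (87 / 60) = -8560 / 29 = -295.17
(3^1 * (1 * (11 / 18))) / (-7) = -0.26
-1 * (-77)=77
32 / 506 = 16 / 253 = 0.06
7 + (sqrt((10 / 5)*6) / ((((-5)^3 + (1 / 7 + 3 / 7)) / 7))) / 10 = 7 -49*sqrt(3) / 4355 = 6.98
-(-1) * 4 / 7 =4 / 7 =0.57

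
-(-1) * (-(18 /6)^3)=-27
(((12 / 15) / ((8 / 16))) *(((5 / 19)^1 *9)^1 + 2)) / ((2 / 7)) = 2324 / 95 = 24.46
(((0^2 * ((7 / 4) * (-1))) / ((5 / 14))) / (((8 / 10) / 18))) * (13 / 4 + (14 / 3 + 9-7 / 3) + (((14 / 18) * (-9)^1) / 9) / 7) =0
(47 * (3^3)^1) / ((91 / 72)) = 91368 / 91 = 1004.04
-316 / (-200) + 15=829 / 50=16.58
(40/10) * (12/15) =16/5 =3.20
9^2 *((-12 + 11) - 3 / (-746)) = -60183 / 746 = -80.67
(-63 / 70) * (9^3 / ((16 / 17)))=-111537 / 160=-697.11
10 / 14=5 / 7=0.71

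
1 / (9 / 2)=2 / 9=0.22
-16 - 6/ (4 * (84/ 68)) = -17.21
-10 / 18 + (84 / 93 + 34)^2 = 10531711 / 8649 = 1217.68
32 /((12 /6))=16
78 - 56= 22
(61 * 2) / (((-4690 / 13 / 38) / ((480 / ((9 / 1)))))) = -964288 / 1407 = -685.35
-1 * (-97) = 97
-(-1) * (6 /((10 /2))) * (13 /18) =0.87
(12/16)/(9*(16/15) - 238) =-15/4568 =-0.00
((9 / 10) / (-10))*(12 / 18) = -3 / 50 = -0.06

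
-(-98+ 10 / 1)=88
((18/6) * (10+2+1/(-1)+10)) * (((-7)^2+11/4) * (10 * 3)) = 195615/2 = 97807.50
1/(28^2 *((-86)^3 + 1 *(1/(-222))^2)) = -0.00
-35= -35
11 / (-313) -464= -145243 / 313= -464.04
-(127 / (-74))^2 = -16129 / 5476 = -2.95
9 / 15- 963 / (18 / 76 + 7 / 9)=-1645689 / 1735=-948.52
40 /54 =20 /27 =0.74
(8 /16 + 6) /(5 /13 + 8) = 169 /218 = 0.78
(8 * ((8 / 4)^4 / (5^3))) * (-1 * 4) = -512 / 125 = -4.10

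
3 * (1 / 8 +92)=2211 / 8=276.38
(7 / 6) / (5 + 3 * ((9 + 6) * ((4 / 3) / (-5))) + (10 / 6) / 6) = -0.17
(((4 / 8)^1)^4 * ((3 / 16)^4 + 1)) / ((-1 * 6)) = -65617 / 6291456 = -0.01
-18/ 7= -2.57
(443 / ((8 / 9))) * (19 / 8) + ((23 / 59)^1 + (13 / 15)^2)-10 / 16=1006059419 / 849600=1184.16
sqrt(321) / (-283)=-sqrt(321) / 283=-0.06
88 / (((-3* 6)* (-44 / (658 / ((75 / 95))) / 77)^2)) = -21061425539 / 2025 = -10400703.97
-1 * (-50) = 50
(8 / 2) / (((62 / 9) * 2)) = 9 / 31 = 0.29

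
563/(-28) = -20.11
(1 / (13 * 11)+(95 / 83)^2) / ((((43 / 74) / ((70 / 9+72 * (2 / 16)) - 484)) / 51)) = -2287813946320 / 42360461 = -54008.24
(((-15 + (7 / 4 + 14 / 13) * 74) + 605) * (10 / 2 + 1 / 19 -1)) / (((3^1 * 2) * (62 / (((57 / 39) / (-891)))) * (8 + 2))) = -145453 / 101846160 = -0.00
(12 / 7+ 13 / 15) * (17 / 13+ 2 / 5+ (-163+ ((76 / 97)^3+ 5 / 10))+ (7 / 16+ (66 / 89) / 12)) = -3658620065648383 / 8870086352400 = -412.47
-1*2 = -2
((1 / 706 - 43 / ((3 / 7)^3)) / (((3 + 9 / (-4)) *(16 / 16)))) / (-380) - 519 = -2809142963 / 5432670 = -517.08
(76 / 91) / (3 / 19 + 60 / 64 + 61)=0.01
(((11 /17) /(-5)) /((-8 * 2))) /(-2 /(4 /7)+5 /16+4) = 11 /1105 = 0.01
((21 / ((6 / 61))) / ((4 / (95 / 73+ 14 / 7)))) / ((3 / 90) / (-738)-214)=-0.82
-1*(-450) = 450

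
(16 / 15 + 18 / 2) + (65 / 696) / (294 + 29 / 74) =76319617 / 7581180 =10.07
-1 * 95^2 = -9025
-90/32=-45/16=-2.81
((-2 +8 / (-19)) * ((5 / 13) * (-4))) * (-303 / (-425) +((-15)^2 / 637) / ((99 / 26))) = 33960328 / 11316305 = 3.00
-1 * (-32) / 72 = 4 / 9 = 0.44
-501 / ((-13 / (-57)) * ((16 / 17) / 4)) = -485469 / 52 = -9335.94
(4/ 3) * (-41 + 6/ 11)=-1780/ 33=-53.94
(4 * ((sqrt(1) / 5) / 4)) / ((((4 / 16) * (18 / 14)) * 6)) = 14 / 135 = 0.10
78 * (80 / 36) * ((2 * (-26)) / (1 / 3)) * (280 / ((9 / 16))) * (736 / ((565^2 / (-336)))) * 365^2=53214043281817600 / 38307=1389146716835.50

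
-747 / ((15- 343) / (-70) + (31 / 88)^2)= -202466880 / 1303651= -155.31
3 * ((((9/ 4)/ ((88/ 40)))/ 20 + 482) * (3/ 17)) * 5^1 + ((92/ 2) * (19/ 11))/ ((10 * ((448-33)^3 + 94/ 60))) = 8186228201458149/ 6415450280624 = 1276.02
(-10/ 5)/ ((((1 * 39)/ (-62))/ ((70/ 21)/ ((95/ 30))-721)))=-1696196/ 741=-2289.06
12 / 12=1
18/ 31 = 0.58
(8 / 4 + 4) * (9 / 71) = 54 / 71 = 0.76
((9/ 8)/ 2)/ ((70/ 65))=117/ 224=0.52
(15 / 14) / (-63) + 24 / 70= 479 / 1470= 0.33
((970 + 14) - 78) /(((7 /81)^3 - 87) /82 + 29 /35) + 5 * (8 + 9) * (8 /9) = -6097869718310 /1595066139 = -3822.96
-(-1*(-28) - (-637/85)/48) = -114877/4080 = -28.16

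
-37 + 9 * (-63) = -604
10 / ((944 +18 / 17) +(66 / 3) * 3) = 85 / 8594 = 0.01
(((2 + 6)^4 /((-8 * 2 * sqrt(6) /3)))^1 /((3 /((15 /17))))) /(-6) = 320 * sqrt(6) /51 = 15.37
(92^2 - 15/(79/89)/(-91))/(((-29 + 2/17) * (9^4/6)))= -0.27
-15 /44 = -0.34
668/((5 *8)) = 167/10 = 16.70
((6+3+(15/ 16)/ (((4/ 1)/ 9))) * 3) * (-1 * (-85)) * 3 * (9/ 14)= 4895235/ 896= 5463.43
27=27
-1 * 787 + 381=-406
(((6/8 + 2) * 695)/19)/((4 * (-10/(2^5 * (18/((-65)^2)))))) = -27522/80275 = -0.34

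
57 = 57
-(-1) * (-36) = -36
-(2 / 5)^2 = -4 / 25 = -0.16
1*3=3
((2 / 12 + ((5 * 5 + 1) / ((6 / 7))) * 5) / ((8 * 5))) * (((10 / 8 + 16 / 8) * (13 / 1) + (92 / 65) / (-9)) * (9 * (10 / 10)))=1437.99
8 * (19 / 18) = 76 / 9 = 8.44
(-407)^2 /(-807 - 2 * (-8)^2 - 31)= -165649 /966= -171.48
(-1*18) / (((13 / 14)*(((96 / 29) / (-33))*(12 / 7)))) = 46893 / 416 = 112.72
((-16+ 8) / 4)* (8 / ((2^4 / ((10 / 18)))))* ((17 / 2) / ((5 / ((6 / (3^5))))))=-17 / 729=-0.02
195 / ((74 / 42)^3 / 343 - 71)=-123884397 / 45096496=-2.75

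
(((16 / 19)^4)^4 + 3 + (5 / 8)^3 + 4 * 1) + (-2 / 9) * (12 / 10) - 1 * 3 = 8952690854736213165562387 / 2215230056199330567790080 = 4.04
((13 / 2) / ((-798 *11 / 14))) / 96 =-13 / 120384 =-0.00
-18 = -18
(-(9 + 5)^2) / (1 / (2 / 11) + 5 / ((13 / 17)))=-5096 / 313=-16.28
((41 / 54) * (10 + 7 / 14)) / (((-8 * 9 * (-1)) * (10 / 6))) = 0.07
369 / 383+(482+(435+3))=352729 / 383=920.96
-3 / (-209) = 0.01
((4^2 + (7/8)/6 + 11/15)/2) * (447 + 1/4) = 7247239/1920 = 3774.60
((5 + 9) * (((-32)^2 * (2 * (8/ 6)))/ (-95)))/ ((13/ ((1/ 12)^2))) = -7168/ 33345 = -0.21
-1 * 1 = -1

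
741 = 741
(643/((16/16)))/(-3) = -643/3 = -214.33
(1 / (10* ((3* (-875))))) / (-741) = 1 / 19451250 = 0.00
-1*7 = -7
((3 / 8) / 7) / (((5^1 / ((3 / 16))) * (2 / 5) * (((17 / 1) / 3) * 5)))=27 / 152320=0.00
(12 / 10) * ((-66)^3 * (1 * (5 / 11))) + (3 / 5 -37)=-784262 / 5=-156852.40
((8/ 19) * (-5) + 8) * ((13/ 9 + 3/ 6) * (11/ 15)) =4312/ 513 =8.41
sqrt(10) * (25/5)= 5 * sqrt(10)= 15.81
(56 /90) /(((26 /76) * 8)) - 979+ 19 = -561467 /585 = -959.77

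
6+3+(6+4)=19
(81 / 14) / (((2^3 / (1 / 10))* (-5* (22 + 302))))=-1 / 22400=-0.00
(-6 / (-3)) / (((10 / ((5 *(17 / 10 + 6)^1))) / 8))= 308 / 5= 61.60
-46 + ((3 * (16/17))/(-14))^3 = -77531138/1685159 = -46.01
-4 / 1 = -4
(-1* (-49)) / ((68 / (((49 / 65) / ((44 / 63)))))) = 151263 / 194480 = 0.78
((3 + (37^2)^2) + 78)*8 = 14993936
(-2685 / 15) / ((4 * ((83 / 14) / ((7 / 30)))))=-8771 / 4980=-1.76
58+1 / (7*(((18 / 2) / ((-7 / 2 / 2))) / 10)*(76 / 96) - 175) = 206286 / 3557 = 57.99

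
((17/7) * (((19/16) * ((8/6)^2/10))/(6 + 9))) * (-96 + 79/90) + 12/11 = -2887319/1336500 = -2.16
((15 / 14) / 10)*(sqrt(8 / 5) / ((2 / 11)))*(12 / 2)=99*sqrt(10) / 70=4.47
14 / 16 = 7 / 8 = 0.88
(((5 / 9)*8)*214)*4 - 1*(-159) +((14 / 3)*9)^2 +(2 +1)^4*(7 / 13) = 675214 / 117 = 5771.06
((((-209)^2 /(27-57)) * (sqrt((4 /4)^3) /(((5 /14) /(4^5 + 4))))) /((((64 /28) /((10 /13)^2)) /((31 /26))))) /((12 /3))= -17052319823 /52728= -323401.60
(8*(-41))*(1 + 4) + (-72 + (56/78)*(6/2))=-22228/13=-1709.85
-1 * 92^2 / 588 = -2116 / 147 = -14.39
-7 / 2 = -3.50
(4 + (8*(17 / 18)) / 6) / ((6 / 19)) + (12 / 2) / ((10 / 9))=8932 / 405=22.05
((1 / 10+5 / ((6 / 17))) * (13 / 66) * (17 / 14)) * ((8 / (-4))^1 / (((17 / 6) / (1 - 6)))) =2782 / 231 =12.04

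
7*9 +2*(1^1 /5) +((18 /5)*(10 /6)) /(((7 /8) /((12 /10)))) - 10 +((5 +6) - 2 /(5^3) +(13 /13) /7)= 63661 /875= 72.76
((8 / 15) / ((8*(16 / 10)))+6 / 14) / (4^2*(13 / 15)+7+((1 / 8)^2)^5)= 53016002560 / 2352568336489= 0.02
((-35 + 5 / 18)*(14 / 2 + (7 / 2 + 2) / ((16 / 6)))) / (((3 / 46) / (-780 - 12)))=22928125 / 6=3821354.17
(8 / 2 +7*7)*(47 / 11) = 2491 / 11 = 226.45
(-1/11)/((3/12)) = -4/11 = -0.36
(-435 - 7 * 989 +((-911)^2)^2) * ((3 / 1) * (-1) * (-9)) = 18596759189841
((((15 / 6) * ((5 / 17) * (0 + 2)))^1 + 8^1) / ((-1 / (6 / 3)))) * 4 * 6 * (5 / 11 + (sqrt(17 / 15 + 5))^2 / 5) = -3572912 / 4675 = -764.26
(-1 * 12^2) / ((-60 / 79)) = 948 / 5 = 189.60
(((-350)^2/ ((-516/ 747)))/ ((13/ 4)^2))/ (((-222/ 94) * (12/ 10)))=4778725000/ 806637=5924.26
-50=-50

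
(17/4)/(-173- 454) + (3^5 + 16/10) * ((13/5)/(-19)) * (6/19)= -12600083/1191300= -10.58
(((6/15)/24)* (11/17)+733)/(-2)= -747671/2040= -366.51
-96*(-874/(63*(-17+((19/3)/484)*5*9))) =-81.15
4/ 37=0.11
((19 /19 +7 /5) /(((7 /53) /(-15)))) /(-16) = 477 /28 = 17.04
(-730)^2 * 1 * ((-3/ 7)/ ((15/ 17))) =-258837.14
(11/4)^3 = 1331/64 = 20.80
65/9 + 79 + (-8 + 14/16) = 5695/72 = 79.10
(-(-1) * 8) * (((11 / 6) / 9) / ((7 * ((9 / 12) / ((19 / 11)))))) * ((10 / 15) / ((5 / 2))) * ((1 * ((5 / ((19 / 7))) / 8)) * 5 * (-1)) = -40 / 243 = -0.16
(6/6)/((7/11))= 11/7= 1.57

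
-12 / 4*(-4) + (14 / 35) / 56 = 12.01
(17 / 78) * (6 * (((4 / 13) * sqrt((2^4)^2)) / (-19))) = -1088 / 3211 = -0.34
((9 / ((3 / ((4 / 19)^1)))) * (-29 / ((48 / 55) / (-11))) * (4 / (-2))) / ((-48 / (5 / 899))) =3025 / 56544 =0.05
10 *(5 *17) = 850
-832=-832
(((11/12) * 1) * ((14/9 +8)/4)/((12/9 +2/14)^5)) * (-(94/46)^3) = -7428265606377/2786647041736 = -2.67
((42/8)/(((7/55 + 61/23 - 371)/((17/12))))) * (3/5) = -90321/7452784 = -0.01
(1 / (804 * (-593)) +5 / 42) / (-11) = -397303 / 36711444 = -0.01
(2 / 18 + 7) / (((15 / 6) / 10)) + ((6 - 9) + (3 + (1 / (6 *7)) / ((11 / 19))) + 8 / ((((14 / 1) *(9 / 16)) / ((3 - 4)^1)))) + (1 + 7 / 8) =7747 / 264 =29.34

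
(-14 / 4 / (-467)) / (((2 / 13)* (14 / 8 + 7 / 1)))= 13 / 2335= 0.01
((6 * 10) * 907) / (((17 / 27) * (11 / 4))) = 5877360 / 187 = 31429.73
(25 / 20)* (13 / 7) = 65 / 28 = 2.32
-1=-1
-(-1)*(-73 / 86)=-73 / 86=-0.85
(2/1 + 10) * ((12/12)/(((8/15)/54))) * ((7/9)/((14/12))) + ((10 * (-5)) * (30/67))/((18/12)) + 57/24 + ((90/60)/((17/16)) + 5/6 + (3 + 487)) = 1289.69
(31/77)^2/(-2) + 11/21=15751/35574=0.44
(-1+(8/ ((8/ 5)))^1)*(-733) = -2932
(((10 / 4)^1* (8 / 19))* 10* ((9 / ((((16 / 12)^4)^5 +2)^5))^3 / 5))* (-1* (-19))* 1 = 0.00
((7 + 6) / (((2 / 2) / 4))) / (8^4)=13 / 1024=0.01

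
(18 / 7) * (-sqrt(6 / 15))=-18 * sqrt(10) / 35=-1.63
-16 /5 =-3.20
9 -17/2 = 1/2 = 0.50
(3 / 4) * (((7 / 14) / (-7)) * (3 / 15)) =-3 / 280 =-0.01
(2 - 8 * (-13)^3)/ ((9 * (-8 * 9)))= -8789/ 324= -27.13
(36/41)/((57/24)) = 288/779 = 0.37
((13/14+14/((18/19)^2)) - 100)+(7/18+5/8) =-374033/4536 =-82.46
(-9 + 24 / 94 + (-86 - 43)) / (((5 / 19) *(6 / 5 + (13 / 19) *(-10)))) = 92.77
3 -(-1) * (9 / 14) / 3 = 45 / 14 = 3.21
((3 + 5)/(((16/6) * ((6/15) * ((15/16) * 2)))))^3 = 64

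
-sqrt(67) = -8.19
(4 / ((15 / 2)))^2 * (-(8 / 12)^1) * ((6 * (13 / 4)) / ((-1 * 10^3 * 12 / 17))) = 442 / 84375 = 0.01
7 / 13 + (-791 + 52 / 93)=-954992 / 1209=-789.90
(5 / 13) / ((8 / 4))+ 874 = 22729 / 26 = 874.19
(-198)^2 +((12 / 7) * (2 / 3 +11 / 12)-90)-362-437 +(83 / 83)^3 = 38318.71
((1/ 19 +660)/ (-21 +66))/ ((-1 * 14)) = -1.05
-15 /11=-1.36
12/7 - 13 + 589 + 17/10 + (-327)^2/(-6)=-603473/35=-17242.09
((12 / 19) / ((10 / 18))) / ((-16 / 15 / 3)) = -243 / 76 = -3.20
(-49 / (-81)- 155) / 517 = -12506 / 41877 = -0.30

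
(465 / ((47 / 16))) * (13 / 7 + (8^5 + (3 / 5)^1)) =1706685408 / 329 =5187493.64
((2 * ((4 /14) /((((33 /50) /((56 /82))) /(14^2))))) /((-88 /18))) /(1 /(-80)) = 9408000 /4961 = 1896.39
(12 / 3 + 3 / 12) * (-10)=-85 / 2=-42.50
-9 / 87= -0.10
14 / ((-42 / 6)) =-2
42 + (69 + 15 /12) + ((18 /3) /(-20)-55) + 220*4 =18739 /20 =936.95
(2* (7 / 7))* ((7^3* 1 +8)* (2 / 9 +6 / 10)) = 2886 / 5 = 577.20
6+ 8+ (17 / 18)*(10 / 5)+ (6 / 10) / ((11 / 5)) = 1600 / 99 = 16.16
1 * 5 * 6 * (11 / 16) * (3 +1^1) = 165 / 2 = 82.50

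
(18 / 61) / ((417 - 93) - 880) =-9 / 16958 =-0.00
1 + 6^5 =7777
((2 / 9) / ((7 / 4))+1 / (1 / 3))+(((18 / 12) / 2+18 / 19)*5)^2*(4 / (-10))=-4672979 / 181944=-25.68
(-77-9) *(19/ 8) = -817/ 4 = -204.25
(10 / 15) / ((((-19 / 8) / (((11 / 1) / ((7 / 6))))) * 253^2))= -32 / 773927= -0.00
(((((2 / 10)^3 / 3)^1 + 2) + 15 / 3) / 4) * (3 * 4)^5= 54452736 / 125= 435621.89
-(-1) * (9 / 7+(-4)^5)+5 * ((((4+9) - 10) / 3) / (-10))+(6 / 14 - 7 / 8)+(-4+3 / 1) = -57381 / 56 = -1024.66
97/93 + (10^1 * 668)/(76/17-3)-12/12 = 2112236/465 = 4542.44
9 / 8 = 1.12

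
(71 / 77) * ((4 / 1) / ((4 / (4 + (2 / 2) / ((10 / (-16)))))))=852 / 385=2.21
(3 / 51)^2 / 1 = 1 / 289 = 0.00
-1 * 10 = -10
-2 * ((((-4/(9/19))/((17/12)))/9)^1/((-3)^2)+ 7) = -57226/4131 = -13.85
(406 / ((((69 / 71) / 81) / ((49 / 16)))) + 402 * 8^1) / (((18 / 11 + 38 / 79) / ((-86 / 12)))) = -244880187827 / 677120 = -361649.62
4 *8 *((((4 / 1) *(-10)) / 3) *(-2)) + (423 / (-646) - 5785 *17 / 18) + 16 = -13357469 / 2907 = -4594.93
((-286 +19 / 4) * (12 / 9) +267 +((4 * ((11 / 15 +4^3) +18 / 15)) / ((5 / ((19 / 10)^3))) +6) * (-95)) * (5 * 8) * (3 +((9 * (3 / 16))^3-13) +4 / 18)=24091244747669 / 3456000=6970846.28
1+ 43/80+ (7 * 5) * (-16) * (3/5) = -26757/80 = -334.46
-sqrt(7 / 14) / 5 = -sqrt(2) / 10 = -0.14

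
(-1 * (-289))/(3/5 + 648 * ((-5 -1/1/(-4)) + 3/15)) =-5/51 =-0.10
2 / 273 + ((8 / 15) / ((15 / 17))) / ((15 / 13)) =163138 / 307125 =0.53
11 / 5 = 2.20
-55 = -55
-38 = -38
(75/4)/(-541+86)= -15/364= -0.04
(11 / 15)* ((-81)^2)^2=157837977 / 5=31567595.40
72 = 72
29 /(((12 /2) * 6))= 29 /36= 0.81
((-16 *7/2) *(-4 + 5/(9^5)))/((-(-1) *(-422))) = -6613348/12459339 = -0.53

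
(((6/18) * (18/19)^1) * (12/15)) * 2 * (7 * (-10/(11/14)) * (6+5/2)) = -79968/209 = -382.62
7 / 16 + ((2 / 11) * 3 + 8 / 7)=2619 / 1232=2.13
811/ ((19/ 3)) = 2433/ 19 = 128.05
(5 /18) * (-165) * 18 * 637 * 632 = -332131800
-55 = -55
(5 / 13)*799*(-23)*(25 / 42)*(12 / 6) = -2297125 / 273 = -8414.38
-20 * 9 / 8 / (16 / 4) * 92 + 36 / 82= -42399 / 82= -517.06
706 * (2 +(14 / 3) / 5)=31064 / 15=2070.93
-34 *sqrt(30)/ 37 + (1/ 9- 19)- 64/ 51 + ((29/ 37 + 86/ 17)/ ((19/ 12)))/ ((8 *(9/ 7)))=-4256117/ 215118- 34 *sqrt(30)/ 37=-24.82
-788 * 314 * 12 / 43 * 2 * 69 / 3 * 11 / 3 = -500802368 / 43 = -11646566.70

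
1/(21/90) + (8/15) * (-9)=-18/35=-0.51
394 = 394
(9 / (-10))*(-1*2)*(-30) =-54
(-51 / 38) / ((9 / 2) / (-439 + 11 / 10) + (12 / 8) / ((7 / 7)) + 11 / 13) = -0.57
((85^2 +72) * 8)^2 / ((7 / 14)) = 6815514752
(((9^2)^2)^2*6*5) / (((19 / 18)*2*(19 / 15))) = 174339220050 / 361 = 482934127.56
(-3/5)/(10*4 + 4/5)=-1/68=-0.01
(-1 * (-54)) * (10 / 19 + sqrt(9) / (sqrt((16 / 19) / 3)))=540 / 19 + 81 * sqrt(57) / 2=334.19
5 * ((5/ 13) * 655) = 16375/ 13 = 1259.62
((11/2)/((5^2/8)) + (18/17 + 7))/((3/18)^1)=25038/425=58.91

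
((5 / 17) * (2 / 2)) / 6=5 / 102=0.05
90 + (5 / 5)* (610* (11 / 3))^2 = 45024910 / 9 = 5002767.78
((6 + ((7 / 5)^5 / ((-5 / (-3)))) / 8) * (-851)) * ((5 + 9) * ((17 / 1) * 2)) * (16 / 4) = -162115668498 / 15625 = -10375402.78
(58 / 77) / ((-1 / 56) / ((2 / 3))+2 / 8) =928 / 275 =3.37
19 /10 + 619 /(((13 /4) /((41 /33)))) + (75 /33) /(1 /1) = 1033061 /4290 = 240.81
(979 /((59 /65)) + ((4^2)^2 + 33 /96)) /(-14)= -2520297 /26432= -95.35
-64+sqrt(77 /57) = -64+sqrt(4389) /57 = -62.84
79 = 79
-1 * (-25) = 25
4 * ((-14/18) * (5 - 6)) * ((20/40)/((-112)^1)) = -1/72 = -0.01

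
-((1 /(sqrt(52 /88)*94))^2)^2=-121 /3298664356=-0.00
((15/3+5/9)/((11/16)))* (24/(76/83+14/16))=4249600/39237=108.31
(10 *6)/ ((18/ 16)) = 160/ 3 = 53.33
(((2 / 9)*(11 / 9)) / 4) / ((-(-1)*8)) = 0.01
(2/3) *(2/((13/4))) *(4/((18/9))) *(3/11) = 0.22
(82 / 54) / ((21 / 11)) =451 / 567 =0.80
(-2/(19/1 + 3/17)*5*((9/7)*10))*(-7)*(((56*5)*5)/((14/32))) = 150184.05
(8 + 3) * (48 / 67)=528 / 67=7.88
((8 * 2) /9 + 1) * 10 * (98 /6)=12250 /27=453.70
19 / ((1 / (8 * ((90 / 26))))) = 6840 / 13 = 526.15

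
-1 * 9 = -9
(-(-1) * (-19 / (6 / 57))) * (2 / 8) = -361 / 8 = -45.12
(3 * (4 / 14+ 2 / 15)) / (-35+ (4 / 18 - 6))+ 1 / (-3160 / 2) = -25541 / 811804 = -0.03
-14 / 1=-14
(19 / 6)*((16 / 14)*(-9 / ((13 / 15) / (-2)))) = 6840 / 91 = 75.16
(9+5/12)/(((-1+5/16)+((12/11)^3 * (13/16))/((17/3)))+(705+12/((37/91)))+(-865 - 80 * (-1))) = -378413948/2048974383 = -0.18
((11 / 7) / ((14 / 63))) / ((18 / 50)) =275 / 14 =19.64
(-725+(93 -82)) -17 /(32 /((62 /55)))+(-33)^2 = 329473 /880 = 374.40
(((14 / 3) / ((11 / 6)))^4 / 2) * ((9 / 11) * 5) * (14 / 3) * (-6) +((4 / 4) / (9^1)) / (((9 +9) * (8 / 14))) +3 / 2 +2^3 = -249934608127 / 104361048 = -2394.90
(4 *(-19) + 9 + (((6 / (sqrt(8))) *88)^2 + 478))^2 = 1243197081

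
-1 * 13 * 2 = -26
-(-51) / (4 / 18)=229.50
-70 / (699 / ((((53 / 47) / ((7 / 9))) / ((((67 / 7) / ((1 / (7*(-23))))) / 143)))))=227370 / 16875491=0.01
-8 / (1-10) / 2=4 / 9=0.44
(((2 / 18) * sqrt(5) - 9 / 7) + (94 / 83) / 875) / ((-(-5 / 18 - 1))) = -1679058 / 1670375 + 2 * sqrt(5) / 23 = -0.81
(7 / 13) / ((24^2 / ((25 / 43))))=175 / 321984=0.00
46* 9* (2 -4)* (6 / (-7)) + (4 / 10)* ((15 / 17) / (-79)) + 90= 7518072 / 9401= 799.71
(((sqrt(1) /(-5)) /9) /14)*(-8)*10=8 /63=0.13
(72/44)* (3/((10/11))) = 27/5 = 5.40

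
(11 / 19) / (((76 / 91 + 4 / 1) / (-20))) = -91 / 38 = -2.39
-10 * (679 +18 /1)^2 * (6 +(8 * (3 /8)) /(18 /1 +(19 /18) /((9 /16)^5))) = -57694085610447 /1952741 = -29545180.65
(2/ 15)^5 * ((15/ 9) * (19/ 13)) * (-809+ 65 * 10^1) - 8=-8.02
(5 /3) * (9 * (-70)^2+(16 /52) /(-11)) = 31531480 /429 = 73499.95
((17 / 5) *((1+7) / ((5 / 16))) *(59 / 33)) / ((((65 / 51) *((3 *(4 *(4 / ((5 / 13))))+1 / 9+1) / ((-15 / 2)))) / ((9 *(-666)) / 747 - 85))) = 113746266144 / 168124385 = 676.56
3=3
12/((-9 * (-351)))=4/1053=0.00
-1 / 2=-0.50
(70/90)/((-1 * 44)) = -7/396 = -0.02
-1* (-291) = 291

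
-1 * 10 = -10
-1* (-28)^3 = 21952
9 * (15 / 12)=45 / 4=11.25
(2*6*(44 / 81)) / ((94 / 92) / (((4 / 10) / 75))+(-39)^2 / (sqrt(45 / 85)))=-95128000 / 330080632983+251753216*sqrt(17) / 330080632983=0.00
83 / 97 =0.86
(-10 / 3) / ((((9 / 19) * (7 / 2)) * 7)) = -380 / 1323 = -0.29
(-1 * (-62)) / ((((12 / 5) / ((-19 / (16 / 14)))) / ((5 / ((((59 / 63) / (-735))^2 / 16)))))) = -21163322134.62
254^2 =64516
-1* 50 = -50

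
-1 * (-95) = 95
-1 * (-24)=24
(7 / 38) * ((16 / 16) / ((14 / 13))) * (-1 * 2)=-13 / 38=-0.34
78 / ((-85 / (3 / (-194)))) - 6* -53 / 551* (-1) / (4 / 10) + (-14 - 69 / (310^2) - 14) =-2569664602291 / 87316363900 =-29.43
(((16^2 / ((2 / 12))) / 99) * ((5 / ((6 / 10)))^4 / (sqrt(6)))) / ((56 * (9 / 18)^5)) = 400000000 * sqrt(6) / 56133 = 17454.90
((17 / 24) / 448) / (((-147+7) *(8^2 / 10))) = -17 / 9633792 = -0.00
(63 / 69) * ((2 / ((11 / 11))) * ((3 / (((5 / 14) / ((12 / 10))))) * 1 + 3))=13734 / 575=23.89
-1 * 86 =-86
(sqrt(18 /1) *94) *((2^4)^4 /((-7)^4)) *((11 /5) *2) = 406585344 *sqrt(2) /12005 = 47896.59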